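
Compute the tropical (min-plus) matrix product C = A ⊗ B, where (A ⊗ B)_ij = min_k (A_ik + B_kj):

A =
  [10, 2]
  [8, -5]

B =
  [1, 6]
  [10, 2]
A ⊗ B =
  [11, 4]
  [5, -3]

Apply the min-plus product entry-by-entry:
  C[0][0] = min over k of (A[0][0] + B[0][0] = 10 + 1 = 11, A[0][1] + B[1][0] = 2 + 10 = 12) = 11 (attained at k = 0)
  C[0][1] = min over k of (A[0][0] + B[0][1] = 10 + 6 = 16, A[0][1] + B[1][1] = 2 + 2 = 4) = 4 (attained at k = 1)
  C[1][0] = min over k of (A[1][0] + B[0][0] = 8 + 1 = 9, A[1][1] + B[1][0] = -5 + 10 = 5) = 5 (attained at k = 1)
  C[1][1] = min over k of (A[1][0] + B[0][1] = 8 + 6 = 14, A[1][1] + B[1][1] = -5 + 2 = -3) = -3 (attained at k = 1)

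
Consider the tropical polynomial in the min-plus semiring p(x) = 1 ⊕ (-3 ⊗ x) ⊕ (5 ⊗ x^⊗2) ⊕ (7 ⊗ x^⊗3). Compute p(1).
p(1) = -2

A tropical monomial a ⊗ x^⊗i evaluates to a + i · x. Evaluating each term at x = 1:
  Term 0 contributes 1 + 0 · 1 = 1
  Term 1 contributes -3 + 1 · 1 = -2
  Term 2 contributes 5 + 2 · 1 = 7
  Term 3 contributes 7 + 3 · 1 = 10
p(1) = ⊕ of these = min[1, -2, 7, 10] = -2.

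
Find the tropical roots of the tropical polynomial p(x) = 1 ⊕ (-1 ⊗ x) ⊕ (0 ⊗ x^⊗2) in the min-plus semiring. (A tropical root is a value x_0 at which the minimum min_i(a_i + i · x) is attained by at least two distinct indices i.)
Roots: {-1, 2}

Each tropical root is a break point of the lower envelope of the lines y = a_i + i · x (there are 3 lines, with slopes 0, 1, ..., 2). Only the lines that attain the minimum somewhere contribute to roots; other lines are dominated. Here the surviving (envelope) indices are i = 2, i = 1, i = 0.
Intersections between consecutive envelope lines give the roots: for adjacent envelope indices i < j the intersection is x = (a_i − a_j) / (j − i). Reading off the sorted break points: {-1, 2}.
Verification: at each break x_0, at least two indices attain the minimum of min_i(a_i + i · x_0).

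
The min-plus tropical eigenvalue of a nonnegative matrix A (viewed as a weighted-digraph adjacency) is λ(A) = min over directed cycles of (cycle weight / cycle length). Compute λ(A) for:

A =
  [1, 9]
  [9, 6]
λ(A) = 1

Enumerate directed cycles and compute their means (weight / length). Sample:
  cycle 0 → 0: weight = 1, length = 1, mean = 1/1 ≈ 1.000
  cycle 1 → 1: weight = 6, length = 1, mean = 6/1 ≈ 6.000
  cycle 0 → 1 → 0: weight = 18, length = 2, mean = 18/2 ≈ 9.000
  cycle 1 → 0 → 1: weight = 18, length = 2, mean = 18/2 ≈ 9.000
Minimum mean = 1.000, attained e.g. along the cycle 0 → 0 with weight 1 and length 1. So λ(A) = 1/1 = 1.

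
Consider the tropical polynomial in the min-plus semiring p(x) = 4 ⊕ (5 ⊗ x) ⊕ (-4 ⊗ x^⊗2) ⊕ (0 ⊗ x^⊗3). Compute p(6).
p(6) = 4

A tropical monomial a ⊗ x^⊗i evaluates to a + i · x. Evaluating each term at x = 6:
  Term 0 contributes 4 + 0 · 6 = 4
  Term 1 contributes 5 + 1 · 6 = 11
  Term 2 contributes -4 + 2 · 6 = 8
  Term 3 contributes 0 + 3 · 6 = 18
p(6) = ⊕ of these = min[4, 11, 8, 18] = 4.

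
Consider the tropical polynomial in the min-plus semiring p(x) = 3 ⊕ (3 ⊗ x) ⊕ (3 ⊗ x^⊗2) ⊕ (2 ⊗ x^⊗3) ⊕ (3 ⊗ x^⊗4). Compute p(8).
p(8) = 3

A tropical monomial a ⊗ x^⊗i evaluates to a + i · x. Evaluating each term at x = 8:
  Term 0 contributes 3 + 0 · 8 = 3
  Term 1 contributes 3 + 1 · 8 = 11
  Term 2 contributes 3 + 2 · 8 = 19
  Term 3 contributes 2 + 3 · 8 = 26
  Term 4 contributes 3 + 4 · 8 = 35
p(8) = ⊕ of these = min[3, 11, 19, 26, 35] = 3.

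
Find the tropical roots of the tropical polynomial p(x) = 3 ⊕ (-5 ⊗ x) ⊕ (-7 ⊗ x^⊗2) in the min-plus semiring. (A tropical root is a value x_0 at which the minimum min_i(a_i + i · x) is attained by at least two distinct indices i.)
Roots: {2, 8}

Each tropical root is a break point of the lower envelope of the lines y = a_i + i · x (there are 3 lines, with slopes 0, 1, ..., 2). Only the lines that attain the minimum somewhere contribute to roots; other lines are dominated. Here the surviving (envelope) indices are i = 2, i = 1, i = 0.
Intersections between consecutive envelope lines give the roots: for adjacent envelope indices i < j the intersection is x = (a_i − a_j) / (j − i). Reading off the sorted break points: {2, 8}.
Verification: at each break x_0, at least two indices attain the minimum of min_i(a_i + i · x_0).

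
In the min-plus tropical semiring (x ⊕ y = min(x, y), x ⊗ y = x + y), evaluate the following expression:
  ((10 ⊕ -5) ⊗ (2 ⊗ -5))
((10 ⊕ -5) ⊗ (2 ⊗ -5)) = -8

Expand innermost to outermost. Recall ⊕ takes the minimum of its arguments and ⊗ takes their sum. Working out the expression ((10 ⊕ -5) ⊗ (2 ⊗ -5)) gives -8.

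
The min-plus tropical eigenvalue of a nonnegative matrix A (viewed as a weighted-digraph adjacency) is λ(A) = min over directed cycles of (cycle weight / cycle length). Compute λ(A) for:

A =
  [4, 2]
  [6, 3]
λ(A) = 3

Enumerate directed cycles and compute their means (weight / length). Sample:
  cycle 0 → 0: weight = 4, length = 1, mean = 4/1 ≈ 4.000
  cycle 1 → 1: weight = 3, length = 1, mean = 3/1 ≈ 3.000
  cycle 0 → 1 → 0: weight = 8, length = 2, mean = 8/2 ≈ 4.000
  cycle 1 → 0 → 1: weight = 8, length = 2, mean = 8/2 ≈ 4.000
Minimum mean = 3.000, attained e.g. along the cycle 1 → 1 with weight 3 and length 1. So λ(A) = 3/1 = 3.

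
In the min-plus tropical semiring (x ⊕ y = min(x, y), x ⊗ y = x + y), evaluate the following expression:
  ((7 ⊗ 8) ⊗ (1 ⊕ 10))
((7 ⊗ 8) ⊗ (1 ⊕ 10)) = 16

Expand innermost to outermost. Recall ⊕ takes the minimum of its arguments and ⊗ takes their sum. Working out the expression ((7 ⊗ 8) ⊗ (1 ⊕ 10)) gives 16.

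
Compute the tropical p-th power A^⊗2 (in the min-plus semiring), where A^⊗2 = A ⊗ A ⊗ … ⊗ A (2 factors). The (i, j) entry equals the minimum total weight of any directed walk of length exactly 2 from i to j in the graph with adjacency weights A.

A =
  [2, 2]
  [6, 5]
A^⊗2 =
  [4, 4]
  [8, 8]

Each entry (A^⊗2)_ij equals the minimum over all length-2 walks i = v_0 → v_1 → … → v_2 = j of Σ_t A[v_t][v_{t+1}]. For example, for (i, j) = (0, 1) we minimise over 2 possible intermediate vertex sequences; the minimum is 4, attained along the walk 0 → 0 → 1.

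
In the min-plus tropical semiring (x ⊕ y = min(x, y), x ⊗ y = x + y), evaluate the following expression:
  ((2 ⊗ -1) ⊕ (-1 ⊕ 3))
((2 ⊗ -1) ⊕ (-1 ⊕ 3)) = -1

Expand innermost to outermost. Recall ⊕ takes the minimum of its arguments and ⊗ takes their sum. Working out the expression ((2 ⊗ -1) ⊕ (-1 ⊕ 3)) gives -1.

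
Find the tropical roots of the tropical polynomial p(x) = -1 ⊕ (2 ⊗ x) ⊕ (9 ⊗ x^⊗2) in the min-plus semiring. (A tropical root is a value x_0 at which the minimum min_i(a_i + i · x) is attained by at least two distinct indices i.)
Roots: {-7, -3}

Each tropical root is a break point of the lower envelope of the lines y = a_i + i · x (there are 3 lines, with slopes 0, 1, ..., 2). Only the lines that attain the minimum somewhere contribute to roots; other lines are dominated. Here the surviving (envelope) indices are i = 2, i = 1, i = 0.
Intersections between consecutive envelope lines give the roots: for adjacent envelope indices i < j the intersection is x = (a_i − a_j) / (j − i). Reading off the sorted break points: {-7, -3}.
Verification: at each break x_0, at least two indices attain the minimum of min_i(a_i + i · x_0).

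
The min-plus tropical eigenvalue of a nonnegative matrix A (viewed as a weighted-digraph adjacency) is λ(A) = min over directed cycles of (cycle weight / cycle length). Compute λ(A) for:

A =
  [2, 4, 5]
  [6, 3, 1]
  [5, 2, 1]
λ(A) = 1

Enumerate directed cycles and compute their means (weight / length). Sample:
  cycle 0 → 0: weight = 2, length = 1, mean = 2/1 ≈ 2.000
  cycle 1 → 1: weight = 3, length = 1, mean = 3/1 ≈ 3.000
  cycle 2 → 2: weight = 1, length = 1, mean = 1/1 ≈ 1.000
  cycle 0 → 1 → 0: weight = 10, length = 2, mean = 10/2 ≈ 5.000
  cycle 0 → 2 → 0: weight = 10, length = 2, mean = 10/2 ≈ 5.000
  cycle 1 → 0 → 1: weight = 10, length = 2, mean = 10/2 ≈ 5.000
Minimum mean = 1.000, attained e.g. along the cycle 2 → 2 with weight 1 and length 1. So λ(A) = 1/1 = 1.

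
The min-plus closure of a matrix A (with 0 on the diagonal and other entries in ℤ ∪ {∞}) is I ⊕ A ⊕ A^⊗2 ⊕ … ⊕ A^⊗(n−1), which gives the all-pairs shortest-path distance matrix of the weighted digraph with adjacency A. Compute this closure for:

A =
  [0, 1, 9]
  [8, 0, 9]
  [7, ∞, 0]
Closure =
  [0, 1, 9]
  [8, 0, 9]
  [7, 8, 0]

This is the Floyd-Warshall all-pairs shortest-path computation. For each intermediate vertex k = 0, 1, …, 2, update dist[i][j] ← min(dist[i][j], dist[i][k] + dist[k][j]). The final matrix gives, for each (i, j), the minimum total weight of any directed path from i to j (possibly empty when i = j).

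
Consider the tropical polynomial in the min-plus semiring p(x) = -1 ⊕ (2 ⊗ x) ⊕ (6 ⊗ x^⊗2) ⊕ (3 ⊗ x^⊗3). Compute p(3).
p(3) = -1

A tropical monomial a ⊗ x^⊗i evaluates to a + i · x. Evaluating each term at x = 3:
  Term 0 contributes -1 + 0 · 3 = -1
  Term 1 contributes 2 + 1 · 3 = 5
  Term 2 contributes 6 + 2 · 3 = 12
  Term 3 contributes 3 + 3 · 3 = 12
p(3) = ⊕ of these = min[-1, 5, 12, 12] = -1.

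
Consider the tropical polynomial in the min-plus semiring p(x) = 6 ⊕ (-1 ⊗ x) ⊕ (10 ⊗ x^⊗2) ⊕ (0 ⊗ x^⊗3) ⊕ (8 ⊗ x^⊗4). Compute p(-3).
p(-3) = -9

A tropical monomial a ⊗ x^⊗i evaluates to a + i · x. Evaluating each term at x = -3:
  Term 0 contributes 6 + 0 · -3 = 6
  Term 1 contributes -1 + 1 · -3 = -4
  Term 2 contributes 10 + 2 · -3 = 4
  Term 3 contributes 0 + 3 · -3 = -9
  Term 4 contributes 8 + 4 · -3 = -4
p(-3) = ⊕ of these = min[6, -4, 4, -9, -4] = -9.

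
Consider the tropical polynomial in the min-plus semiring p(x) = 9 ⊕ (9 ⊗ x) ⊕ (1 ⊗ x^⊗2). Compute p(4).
p(4) = 9

A tropical monomial a ⊗ x^⊗i evaluates to a + i · x. Evaluating each term at x = 4:
  Term 0 contributes 9 + 0 · 4 = 9
  Term 1 contributes 9 + 1 · 4 = 13
  Term 2 contributes 1 + 2 · 4 = 9
p(4) = ⊕ of these = min[9, 13, 9] = 9.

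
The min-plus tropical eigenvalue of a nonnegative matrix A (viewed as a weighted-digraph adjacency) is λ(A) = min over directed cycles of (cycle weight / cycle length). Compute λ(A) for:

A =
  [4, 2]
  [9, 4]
λ(A) = 4

Enumerate directed cycles and compute their means (weight / length). Sample:
  cycle 0 → 0: weight = 4, length = 1, mean = 4/1 ≈ 4.000
  cycle 1 → 1: weight = 4, length = 1, mean = 4/1 ≈ 4.000
  cycle 0 → 1 → 0: weight = 11, length = 2, mean = 11/2 ≈ 5.500
  cycle 1 → 0 → 1: weight = 11, length = 2, mean = 11/2 ≈ 5.500
Minimum mean = 4.000, attained e.g. along the cycle 0 → 0 with weight 4 and length 1. So λ(A) = 4/1 = 4.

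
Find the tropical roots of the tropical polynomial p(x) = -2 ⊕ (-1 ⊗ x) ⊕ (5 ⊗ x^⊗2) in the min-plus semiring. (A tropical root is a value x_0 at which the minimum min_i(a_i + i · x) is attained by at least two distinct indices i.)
Roots: {-6, -1}

Each tropical root is a break point of the lower envelope of the lines y = a_i + i · x (there are 3 lines, with slopes 0, 1, ..., 2). Only the lines that attain the minimum somewhere contribute to roots; other lines are dominated. Here the surviving (envelope) indices are i = 2, i = 1, i = 0.
Intersections between consecutive envelope lines give the roots: for adjacent envelope indices i < j the intersection is x = (a_i − a_j) / (j − i). Reading off the sorted break points: {-6, -1}.
Verification: at each break x_0, at least two indices attain the minimum of min_i(a_i + i · x_0).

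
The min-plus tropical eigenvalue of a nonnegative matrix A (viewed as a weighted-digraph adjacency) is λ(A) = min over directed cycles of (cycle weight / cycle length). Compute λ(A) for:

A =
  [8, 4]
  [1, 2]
λ(A) = 2

Enumerate directed cycles and compute their means (weight / length). Sample:
  cycle 0 → 0: weight = 8, length = 1, mean = 8/1 ≈ 8.000
  cycle 1 → 1: weight = 2, length = 1, mean = 2/1 ≈ 2.000
  cycle 0 → 1 → 0: weight = 5, length = 2, mean = 5/2 ≈ 2.500
  cycle 1 → 0 → 1: weight = 5, length = 2, mean = 5/2 ≈ 2.500
Minimum mean = 2.000, attained e.g. along the cycle 1 → 1 with weight 2 and length 1. So λ(A) = 2/1 = 2.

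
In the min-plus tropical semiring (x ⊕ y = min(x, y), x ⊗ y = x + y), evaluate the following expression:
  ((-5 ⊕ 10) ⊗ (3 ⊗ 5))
((-5 ⊕ 10) ⊗ (3 ⊗ 5)) = 3

Expand innermost to outermost. Recall ⊕ takes the minimum of its arguments and ⊗ takes their sum. Working out the expression ((-5 ⊕ 10) ⊗ (3 ⊗ 5)) gives 3.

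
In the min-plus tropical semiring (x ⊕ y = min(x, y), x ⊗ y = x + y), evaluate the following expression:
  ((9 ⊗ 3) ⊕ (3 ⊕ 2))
((9 ⊗ 3) ⊕ (3 ⊕ 2)) = 2

Expand innermost to outermost. Recall ⊕ takes the minimum of its arguments and ⊗ takes their sum. Working out the expression ((9 ⊗ 3) ⊕ (3 ⊕ 2)) gives 2.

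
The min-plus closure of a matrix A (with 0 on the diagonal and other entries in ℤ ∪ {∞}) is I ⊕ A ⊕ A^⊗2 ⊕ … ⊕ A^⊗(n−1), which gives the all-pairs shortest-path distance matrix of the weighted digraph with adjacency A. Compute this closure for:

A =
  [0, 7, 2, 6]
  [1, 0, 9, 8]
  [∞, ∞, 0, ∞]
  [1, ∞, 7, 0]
Closure =
  [0, 7, 2, 6]
  [1, 0, 3, 7]
  [∞, ∞, 0, ∞]
  [1, 8, 3, 0]

This is the Floyd-Warshall all-pairs shortest-path computation. For each intermediate vertex k = 0, 1, …, 3, update dist[i][j] ← min(dist[i][j], dist[i][k] + dist[k][j]). The final matrix gives, for each (i, j), the minimum total weight of any directed path from i to j (possibly empty when i = j).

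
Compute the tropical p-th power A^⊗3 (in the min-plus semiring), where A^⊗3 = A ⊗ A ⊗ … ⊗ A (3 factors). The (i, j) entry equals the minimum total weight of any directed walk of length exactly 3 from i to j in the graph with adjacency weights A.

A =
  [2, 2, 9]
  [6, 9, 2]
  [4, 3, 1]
A^⊗3 =
  [6, 6, 5]
  [7, 6, 4]
  [6, 5, 3]

Each entry (A^⊗3)_ij equals the minimum over all length-3 walks i = v_0 → v_1 → … → v_3 = j of Σ_t A[v_t][v_{t+1}]. For example, for (i, j) = (0, 2) we minimise over 9 possible intermediate vertex sequences; the minimum is 5, attained along the walk 0 → 1 → 2 → 2.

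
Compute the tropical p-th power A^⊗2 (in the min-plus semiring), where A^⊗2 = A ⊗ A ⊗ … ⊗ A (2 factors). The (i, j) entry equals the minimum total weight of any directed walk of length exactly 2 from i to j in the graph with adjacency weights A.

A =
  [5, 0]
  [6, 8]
A^⊗2 =
  [6, 5]
  [11, 6]

Each entry (A^⊗2)_ij equals the minimum over all length-2 walks i = v_0 → v_1 → … → v_2 = j of Σ_t A[v_t][v_{t+1}]. For example, for (i, j) = (0, 1) we minimise over 2 possible intermediate vertex sequences; the minimum is 5, attained along the walk 0 → 0 → 1.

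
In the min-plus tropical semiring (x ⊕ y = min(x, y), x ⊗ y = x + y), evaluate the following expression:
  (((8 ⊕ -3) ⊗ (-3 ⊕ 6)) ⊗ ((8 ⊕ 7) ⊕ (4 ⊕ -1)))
(((8 ⊕ -3) ⊗ (-3 ⊕ 6)) ⊗ ((8 ⊕ 7) ⊕ (4 ⊕ -1))) = -7

Expand innermost to outermost. Recall ⊕ takes the minimum of its arguments and ⊗ takes their sum. Working out the expression (((8 ⊕ -3) ⊗ (-3 ⊕ 6)) ⊗ ((8 ⊕ 7) ⊕ (4 ⊕ -1))) gives -7.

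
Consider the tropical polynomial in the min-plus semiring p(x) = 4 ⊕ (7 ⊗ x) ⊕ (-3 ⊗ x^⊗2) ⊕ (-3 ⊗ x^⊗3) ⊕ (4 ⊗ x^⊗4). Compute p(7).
p(7) = 4

A tropical monomial a ⊗ x^⊗i evaluates to a + i · x. Evaluating each term at x = 7:
  Term 0 contributes 4 + 0 · 7 = 4
  Term 1 contributes 7 + 1 · 7 = 14
  Term 2 contributes -3 + 2 · 7 = 11
  Term 3 contributes -3 + 3 · 7 = 18
  Term 4 contributes 4 + 4 · 7 = 32
p(7) = ⊕ of these = min[4, 14, 11, 18, 32] = 4.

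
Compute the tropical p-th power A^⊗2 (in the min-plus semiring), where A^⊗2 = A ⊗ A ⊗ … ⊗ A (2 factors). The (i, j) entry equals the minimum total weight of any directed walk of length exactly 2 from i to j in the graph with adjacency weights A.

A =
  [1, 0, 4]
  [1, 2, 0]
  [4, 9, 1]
A^⊗2 =
  [1, 1, 0]
  [2, 1, 1]
  [5, 4, 2]

Each entry (A^⊗2)_ij equals the minimum over all length-2 walks i = v_0 → v_1 → … → v_2 = j of Σ_t A[v_t][v_{t+1}]. For example, for (i, j) = (0, 2) we minimise over 3 possible intermediate vertex sequences; the minimum is 0, attained along the walk 0 → 1 → 2.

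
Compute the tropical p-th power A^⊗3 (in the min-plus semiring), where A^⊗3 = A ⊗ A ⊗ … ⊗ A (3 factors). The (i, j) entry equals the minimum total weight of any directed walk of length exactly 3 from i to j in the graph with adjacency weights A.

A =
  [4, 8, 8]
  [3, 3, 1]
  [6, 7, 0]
A^⊗3 =
  [12, 14, 8]
  [7, 8, 1]
  [6, 7, 0]

Each entry (A^⊗3)_ij equals the minimum over all length-3 walks i = v_0 → v_1 → … → v_3 = j of Σ_t A[v_t][v_{t+1}]. For example, for (i, j) = (0, 2) we minimise over 9 possible intermediate vertex sequences; the minimum is 8, attained along the walk 0 → 2 → 2 → 2.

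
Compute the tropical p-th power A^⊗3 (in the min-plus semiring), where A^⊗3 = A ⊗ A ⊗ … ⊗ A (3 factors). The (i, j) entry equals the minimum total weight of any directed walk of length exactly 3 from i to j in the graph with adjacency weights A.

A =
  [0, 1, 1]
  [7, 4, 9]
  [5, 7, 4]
A^⊗3 =
  [0, 1, 1]
  [7, 8, 8]
  [5, 6, 6]

Each entry (A^⊗3)_ij equals the minimum over all length-3 walks i = v_0 → v_1 → … → v_3 = j of Σ_t A[v_t][v_{t+1}]. For example, for (i, j) = (0, 2) we minimise over 9 possible intermediate vertex sequences; the minimum is 1, attained along the walk 0 → 0 → 0 → 2.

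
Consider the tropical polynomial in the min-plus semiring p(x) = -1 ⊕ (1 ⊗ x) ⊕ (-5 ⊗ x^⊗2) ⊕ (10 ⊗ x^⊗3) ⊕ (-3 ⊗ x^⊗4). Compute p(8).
p(8) = -1

A tropical monomial a ⊗ x^⊗i evaluates to a + i · x. Evaluating each term at x = 8:
  Term 0 contributes -1 + 0 · 8 = -1
  Term 1 contributes 1 + 1 · 8 = 9
  Term 2 contributes -5 + 2 · 8 = 11
  Term 3 contributes 10 + 3 · 8 = 34
  Term 4 contributes -3 + 4 · 8 = 29
p(8) = ⊕ of these = min[-1, 9, 11, 34, 29] = -1.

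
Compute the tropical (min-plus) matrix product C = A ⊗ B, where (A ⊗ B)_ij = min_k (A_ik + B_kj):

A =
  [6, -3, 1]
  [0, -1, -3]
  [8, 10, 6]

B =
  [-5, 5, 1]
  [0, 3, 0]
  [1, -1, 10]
A ⊗ B =
  [-3, 0, -3]
  [-5, -4, -1]
  [3, 5, 9]

Apply the min-plus product entry-by-entry:
  C[0][0] = min over k of (A[0][0] + B[0][0] = 6 + -5 = 1, A[0][1] + B[1][0] = -3 + 0 = -3, A[0][2] + B[2][0] = 1 + 1 = 2) = -3 (attained at k = 1)
  C[0][1] = min over k of (A[0][0] + B[0][1] = 6 + 5 = 11, A[0][1] + B[1][1] = -3 + 3 = 0, A[0][2] + B[2][1] = 1 + -1 = 0) = 0 (attained at k = 1)
  C[0][2] = min over k of (A[0][0] + B[0][2] = 6 + 1 = 7, A[0][1] + B[1][2] = -3 + 0 = -3, A[0][2] + B[2][2] = 1 + 10 = 11) = -3 (attained at k = 1)
  C[1][0] = min over k of (A[1][0] + B[0][0] = 0 + -5 = -5, A[1][1] + B[1][0] = -1 + 0 = -1, A[1][2] + B[2][0] = -3 + 1 = -2) = -5 (attained at k = 0)
  C[1][1] = min over k of (A[1][0] + B[0][1] = 0 + 5 = 5, A[1][1] + B[1][1] = -1 + 3 = 2, A[1][2] + B[2][1] = -3 + -1 = -4) = -4 (attained at k = 2)
  C[1][2] = min over k of (A[1][0] + B[0][2] = 0 + 1 = 1, A[1][1] + B[1][2] = -1 + 0 = -1, A[1][2] + B[2][2] = -3 + 10 = 7) = -1 (attained at k = 1)
  C[2][0] = min over k of (A[2][0] + B[0][0] = 8 + -5 = 3, A[2][1] + B[1][0] = 10 + 0 = 10, A[2][2] + B[2][0] = 6 + 1 = 7) = 3 (attained at k = 0)
  C[2][1] = min over k of (A[2][0] + B[0][1] = 8 + 5 = 13, A[2][1] + B[1][1] = 10 + 3 = 13, A[2][2] + B[2][1] = 6 + -1 = 5) = 5 (attained at k = 2)
  C[2][2] = min over k of (A[2][0] + B[0][2] = 8 + 1 = 9, A[2][1] + B[1][2] = 10 + 0 = 10, A[2][2] + B[2][2] = 6 + 10 = 16) = 9 (attained at k = 0)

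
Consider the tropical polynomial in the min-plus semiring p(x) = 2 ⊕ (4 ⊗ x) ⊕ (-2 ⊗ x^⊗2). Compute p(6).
p(6) = 2

A tropical monomial a ⊗ x^⊗i evaluates to a + i · x. Evaluating each term at x = 6:
  Term 0 contributes 2 + 0 · 6 = 2
  Term 1 contributes 4 + 1 · 6 = 10
  Term 2 contributes -2 + 2 · 6 = 10
p(6) = ⊕ of these = min[2, 10, 10] = 2.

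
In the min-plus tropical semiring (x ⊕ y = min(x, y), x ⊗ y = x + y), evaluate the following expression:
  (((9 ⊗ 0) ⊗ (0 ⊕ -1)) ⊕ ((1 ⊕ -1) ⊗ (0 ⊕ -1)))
(((9 ⊗ 0) ⊗ (0 ⊕ -1)) ⊕ ((1 ⊕ -1) ⊗ (0 ⊕ -1))) = -2

Expand innermost to outermost. Recall ⊕ takes the minimum of its arguments and ⊗ takes their sum. Working out the expression (((9 ⊗ 0) ⊗ (0 ⊕ -1)) ⊕ ((1 ⊕ -1) ⊗ (0 ⊕ -1))) gives -2.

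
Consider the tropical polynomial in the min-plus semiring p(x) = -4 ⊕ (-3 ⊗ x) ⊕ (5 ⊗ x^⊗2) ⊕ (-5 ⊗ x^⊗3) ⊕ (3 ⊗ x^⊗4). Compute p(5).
p(5) = -4

A tropical monomial a ⊗ x^⊗i evaluates to a + i · x. Evaluating each term at x = 5:
  Term 0 contributes -4 + 0 · 5 = -4
  Term 1 contributes -3 + 1 · 5 = 2
  Term 2 contributes 5 + 2 · 5 = 15
  Term 3 contributes -5 + 3 · 5 = 10
  Term 4 contributes 3 + 4 · 5 = 23
p(5) = ⊕ of these = min[-4, 2, 15, 10, 23] = -4.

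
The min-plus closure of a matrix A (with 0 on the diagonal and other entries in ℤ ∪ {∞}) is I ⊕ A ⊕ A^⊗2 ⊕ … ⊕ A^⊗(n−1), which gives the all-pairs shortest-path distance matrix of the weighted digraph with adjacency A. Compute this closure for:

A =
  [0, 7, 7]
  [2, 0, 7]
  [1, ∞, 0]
Closure =
  [0, 7, 7]
  [2, 0, 7]
  [1, 8, 0]

This is the Floyd-Warshall all-pairs shortest-path computation. For each intermediate vertex k = 0, 1, …, 2, update dist[i][j] ← min(dist[i][j], dist[i][k] + dist[k][j]). The final matrix gives, for each (i, j), the minimum total weight of any directed path from i to j (possibly empty when i = j).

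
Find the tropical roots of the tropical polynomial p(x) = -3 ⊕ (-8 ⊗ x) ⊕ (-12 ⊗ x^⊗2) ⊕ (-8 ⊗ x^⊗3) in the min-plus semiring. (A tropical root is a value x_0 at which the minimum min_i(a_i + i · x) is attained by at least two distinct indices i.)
Roots: {-4, 4, 5}

Each tropical root is a break point of the lower envelope of the lines y = a_i + i · x (there are 4 lines, with slopes 0, 1, ..., 3). Only the lines that attain the minimum somewhere contribute to roots; other lines are dominated. Here the surviving (envelope) indices are i = 3, i = 2, i = 1, i = 0.
Intersections between consecutive envelope lines give the roots: for adjacent envelope indices i < j the intersection is x = (a_i − a_j) / (j − i). Reading off the sorted break points: {-4, 4, 5}.
Verification: at each break x_0, at least two indices attain the minimum of min_i(a_i + i · x_0).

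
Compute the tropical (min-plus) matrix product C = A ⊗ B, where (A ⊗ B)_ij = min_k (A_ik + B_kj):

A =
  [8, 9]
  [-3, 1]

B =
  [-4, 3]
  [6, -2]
A ⊗ B =
  [4, 7]
  [-7, -1]

Apply the min-plus product entry-by-entry:
  C[0][0] = min over k of (A[0][0] + B[0][0] = 8 + -4 = 4, A[0][1] + B[1][0] = 9 + 6 = 15) = 4 (attained at k = 0)
  C[0][1] = min over k of (A[0][0] + B[0][1] = 8 + 3 = 11, A[0][1] + B[1][1] = 9 + -2 = 7) = 7 (attained at k = 1)
  C[1][0] = min over k of (A[1][0] + B[0][0] = -3 + -4 = -7, A[1][1] + B[1][0] = 1 + 6 = 7) = -7 (attained at k = 0)
  C[1][1] = min over k of (A[1][0] + B[0][1] = -3 + 3 = 0, A[1][1] + B[1][1] = 1 + -2 = -1) = -1 (attained at k = 1)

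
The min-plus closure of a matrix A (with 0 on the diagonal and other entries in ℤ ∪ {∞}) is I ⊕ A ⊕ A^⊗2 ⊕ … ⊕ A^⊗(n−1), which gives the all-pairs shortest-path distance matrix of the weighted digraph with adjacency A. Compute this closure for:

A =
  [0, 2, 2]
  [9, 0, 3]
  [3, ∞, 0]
Closure =
  [0, 2, 2]
  [6, 0, 3]
  [3, 5, 0]

This is the Floyd-Warshall all-pairs shortest-path computation. For each intermediate vertex k = 0, 1, …, 2, update dist[i][j] ← min(dist[i][j], dist[i][k] + dist[k][j]). The final matrix gives, for each (i, j), the minimum total weight of any directed path from i to j (possibly empty when i = j).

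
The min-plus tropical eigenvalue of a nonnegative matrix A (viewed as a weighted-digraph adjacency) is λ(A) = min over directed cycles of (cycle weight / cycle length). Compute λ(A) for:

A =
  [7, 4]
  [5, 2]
λ(A) = 2

Enumerate directed cycles and compute their means (weight / length). Sample:
  cycle 0 → 0: weight = 7, length = 1, mean = 7/1 ≈ 7.000
  cycle 1 → 1: weight = 2, length = 1, mean = 2/1 ≈ 2.000
  cycle 0 → 1 → 0: weight = 9, length = 2, mean = 9/2 ≈ 4.500
  cycle 1 → 0 → 1: weight = 9, length = 2, mean = 9/2 ≈ 4.500
Minimum mean = 2.000, attained e.g. along the cycle 1 → 1 with weight 2 and length 1. So λ(A) = 2/1 = 2.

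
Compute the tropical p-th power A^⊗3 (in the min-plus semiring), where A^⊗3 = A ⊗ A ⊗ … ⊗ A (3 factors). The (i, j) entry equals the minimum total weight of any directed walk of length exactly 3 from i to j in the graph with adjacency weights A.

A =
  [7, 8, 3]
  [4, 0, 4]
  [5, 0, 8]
A^⊗3 =
  [7, 3, 7]
  [4, 0, 4]
  [4, 0, 4]

Each entry (A^⊗3)_ij equals the minimum over all length-3 walks i = v_0 → v_1 → … → v_3 = j of Σ_t A[v_t][v_{t+1}]. For example, for (i, j) = (0, 2) we minimise over 9 possible intermediate vertex sequences; the minimum is 7, attained along the walk 0 → 2 → 1 → 2.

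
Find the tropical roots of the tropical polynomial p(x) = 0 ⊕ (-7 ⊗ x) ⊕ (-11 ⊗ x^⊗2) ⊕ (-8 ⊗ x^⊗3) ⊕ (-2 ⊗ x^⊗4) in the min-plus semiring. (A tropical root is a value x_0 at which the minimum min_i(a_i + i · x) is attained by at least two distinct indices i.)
Roots: {-6, -3, 4, 7}

Each tropical root is a break point of the lower envelope of the lines y = a_i + i · x (there are 5 lines, with slopes 0, 1, ..., 4). Only the lines that attain the minimum somewhere contribute to roots; other lines are dominated. Here the surviving (envelope) indices are i = 4, i = 3, i = 2, i = 1, i = 0.
Intersections between consecutive envelope lines give the roots: for adjacent envelope indices i < j the intersection is x = (a_i − a_j) / (j − i). Reading off the sorted break points: {-6, -3, 4, 7}.
Verification: at each break x_0, at least two indices attain the minimum of min_i(a_i + i · x_0).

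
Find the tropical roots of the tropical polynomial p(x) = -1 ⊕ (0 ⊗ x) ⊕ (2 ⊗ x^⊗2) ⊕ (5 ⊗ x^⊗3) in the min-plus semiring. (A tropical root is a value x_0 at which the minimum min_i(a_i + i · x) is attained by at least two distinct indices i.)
Roots: {-3, -2, -1}

Each tropical root is a break point of the lower envelope of the lines y = a_i + i · x (there are 4 lines, with slopes 0, 1, ..., 3). Only the lines that attain the minimum somewhere contribute to roots; other lines are dominated. Here the surviving (envelope) indices are i = 3, i = 2, i = 1, i = 0.
Intersections between consecutive envelope lines give the roots: for adjacent envelope indices i < j the intersection is x = (a_i − a_j) / (j − i). Reading off the sorted break points: {-3, -2, -1}.
Verification: at each break x_0, at least two indices attain the minimum of min_i(a_i + i · x_0).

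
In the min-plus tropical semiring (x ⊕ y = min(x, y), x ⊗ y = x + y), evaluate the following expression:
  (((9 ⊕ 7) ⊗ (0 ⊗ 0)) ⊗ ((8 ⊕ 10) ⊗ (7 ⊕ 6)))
(((9 ⊕ 7) ⊗ (0 ⊗ 0)) ⊗ ((8 ⊕ 10) ⊗ (7 ⊕ 6))) = 21

Expand innermost to outermost. Recall ⊕ takes the minimum of its arguments and ⊗ takes their sum. Working out the expression (((9 ⊕ 7) ⊗ (0 ⊗ 0)) ⊗ ((8 ⊕ 10) ⊗ (7 ⊕ 6))) gives 21.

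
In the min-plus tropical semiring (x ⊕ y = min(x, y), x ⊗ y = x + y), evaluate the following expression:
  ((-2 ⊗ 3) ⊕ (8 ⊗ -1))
((-2 ⊗ 3) ⊕ (8 ⊗ -1)) = 1

Expand innermost to outermost. Recall ⊕ takes the minimum of its arguments and ⊗ takes their sum. Working out the expression ((-2 ⊗ 3) ⊕ (8 ⊗ -1)) gives 1.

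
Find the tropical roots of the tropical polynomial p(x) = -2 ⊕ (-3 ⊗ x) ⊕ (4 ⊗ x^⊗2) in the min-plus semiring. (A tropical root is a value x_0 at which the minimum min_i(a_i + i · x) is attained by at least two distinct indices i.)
Roots: {-7, 1}

Each tropical root is a break point of the lower envelope of the lines y = a_i + i · x (there are 3 lines, with slopes 0, 1, ..., 2). Only the lines that attain the minimum somewhere contribute to roots; other lines are dominated. Here the surviving (envelope) indices are i = 2, i = 1, i = 0.
Intersections between consecutive envelope lines give the roots: for adjacent envelope indices i < j the intersection is x = (a_i − a_j) / (j − i). Reading off the sorted break points: {-7, 1}.
Verification: at each break x_0, at least two indices attain the minimum of min_i(a_i + i · x_0).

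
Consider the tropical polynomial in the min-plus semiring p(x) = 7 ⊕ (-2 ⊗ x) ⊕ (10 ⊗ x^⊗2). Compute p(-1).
p(-1) = -3

A tropical monomial a ⊗ x^⊗i evaluates to a + i · x. Evaluating each term at x = -1:
  Term 0 contributes 7 + 0 · -1 = 7
  Term 1 contributes -2 + 1 · -1 = -3
  Term 2 contributes 10 + 2 · -1 = 8
p(-1) = ⊕ of these = min[7, -3, 8] = -3.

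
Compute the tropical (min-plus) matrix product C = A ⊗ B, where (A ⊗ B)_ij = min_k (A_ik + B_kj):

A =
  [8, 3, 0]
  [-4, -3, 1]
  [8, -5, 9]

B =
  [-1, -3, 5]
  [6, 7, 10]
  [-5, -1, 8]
A ⊗ B =
  [-5, -1, 8]
  [-5, -7, 1]
  [1, 2, 5]

Apply the min-plus product entry-by-entry:
  C[0][0] = min over k of (A[0][0] + B[0][0] = 8 + -1 = 7, A[0][1] + B[1][0] = 3 + 6 = 9, A[0][2] + B[2][0] = 0 + -5 = -5) = -5 (attained at k = 2)
  C[0][1] = min over k of (A[0][0] + B[0][1] = 8 + -3 = 5, A[0][1] + B[1][1] = 3 + 7 = 10, A[0][2] + B[2][1] = 0 + -1 = -1) = -1 (attained at k = 2)
  C[0][2] = min over k of (A[0][0] + B[0][2] = 8 + 5 = 13, A[0][1] + B[1][2] = 3 + 10 = 13, A[0][2] + B[2][2] = 0 + 8 = 8) = 8 (attained at k = 2)
  C[1][0] = min over k of (A[1][0] + B[0][0] = -4 + -1 = -5, A[1][1] + B[1][0] = -3 + 6 = 3, A[1][2] + B[2][0] = 1 + -5 = -4) = -5 (attained at k = 0)
  C[1][1] = min over k of (A[1][0] + B[0][1] = -4 + -3 = -7, A[1][1] + B[1][1] = -3 + 7 = 4, A[1][2] + B[2][1] = 1 + -1 = 0) = -7 (attained at k = 0)
  C[1][2] = min over k of (A[1][0] + B[0][2] = -4 + 5 = 1, A[1][1] + B[1][2] = -3 + 10 = 7, A[1][2] + B[2][2] = 1 + 8 = 9) = 1 (attained at k = 0)
  C[2][0] = min over k of (A[2][0] + B[0][0] = 8 + -1 = 7, A[2][1] + B[1][0] = -5 + 6 = 1, A[2][2] + B[2][0] = 9 + -5 = 4) = 1 (attained at k = 1)
  C[2][1] = min over k of (A[2][0] + B[0][1] = 8 + -3 = 5, A[2][1] + B[1][1] = -5 + 7 = 2, A[2][2] + B[2][1] = 9 + -1 = 8) = 2 (attained at k = 1)
  C[2][2] = min over k of (A[2][0] + B[0][2] = 8 + 5 = 13, A[2][1] + B[1][2] = -5 + 10 = 5, A[2][2] + B[2][2] = 9 + 8 = 17) = 5 (attained at k = 1)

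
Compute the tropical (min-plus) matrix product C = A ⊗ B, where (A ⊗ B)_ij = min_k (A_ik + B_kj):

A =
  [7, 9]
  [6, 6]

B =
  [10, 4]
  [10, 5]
A ⊗ B =
  [17, 11]
  [16, 10]

Apply the min-plus product entry-by-entry:
  C[0][0] = min over k of (A[0][0] + B[0][0] = 7 + 10 = 17, A[0][1] + B[1][0] = 9 + 10 = 19) = 17 (attained at k = 0)
  C[0][1] = min over k of (A[0][0] + B[0][1] = 7 + 4 = 11, A[0][1] + B[1][1] = 9 + 5 = 14) = 11 (attained at k = 0)
  C[1][0] = min over k of (A[1][0] + B[0][0] = 6 + 10 = 16, A[1][1] + B[1][0] = 6 + 10 = 16) = 16 (attained at k = 0)
  C[1][1] = min over k of (A[1][0] + B[0][1] = 6 + 4 = 10, A[1][1] + B[1][1] = 6 + 5 = 11) = 10 (attained at k = 0)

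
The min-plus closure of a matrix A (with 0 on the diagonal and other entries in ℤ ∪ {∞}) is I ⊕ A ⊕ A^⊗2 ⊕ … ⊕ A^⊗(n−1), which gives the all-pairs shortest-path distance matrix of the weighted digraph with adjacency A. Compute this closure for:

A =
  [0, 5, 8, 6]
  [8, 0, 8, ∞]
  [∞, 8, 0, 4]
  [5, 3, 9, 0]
Closure =
  [0, 5, 8, 6]
  [8, 0, 8, 12]
  [9, 7, 0, 4]
  [5, 3, 9, 0]

This is the Floyd-Warshall all-pairs shortest-path computation. For each intermediate vertex k = 0, 1, …, 3, update dist[i][j] ← min(dist[i][j], dist[i][k] + dist[k][j]). The final matrix gives, for each (i, j), the minimum total weight of any directed path from i to j (possibly empty when i = j).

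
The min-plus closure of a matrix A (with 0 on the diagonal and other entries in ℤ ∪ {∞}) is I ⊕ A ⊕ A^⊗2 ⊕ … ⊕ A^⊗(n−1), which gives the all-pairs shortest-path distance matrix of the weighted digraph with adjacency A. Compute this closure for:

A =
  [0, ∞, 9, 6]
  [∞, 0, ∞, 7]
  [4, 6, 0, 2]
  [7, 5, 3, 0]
Closure =
  [0, 11, 9, 6]
  [14, 0, 10, 7]
  [4, 6, 0, 2]
  [7, 5, 3, 0]

This is the Floyd-Warshall all-pairs shortest-path computation. For each intermediate vertex k = 0, 1, …, 3, update dist[i][j] ← min(dist[i][j], dist[i][k] + dist[k][j]). The final matrix gives, for each (i, j), the minimum total weight of any directed path from i to j (possibly empty when i = j).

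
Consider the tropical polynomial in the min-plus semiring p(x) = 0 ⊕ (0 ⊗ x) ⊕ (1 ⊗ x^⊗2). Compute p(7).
p(7) = 0

A tropical monomial a ⊗ x^⊗i evaluates to a + i · x. Evaluating each term at x = 7:
  Term 0 contributes 0 + 0 · 7 = 0
  Term 1 contributes 0 + 1 · 7 = 7
  Term 2 contributes 1 + 2 · 7 = 15
p(7) = ⊕ of these = min[0, 7, 15] = 0.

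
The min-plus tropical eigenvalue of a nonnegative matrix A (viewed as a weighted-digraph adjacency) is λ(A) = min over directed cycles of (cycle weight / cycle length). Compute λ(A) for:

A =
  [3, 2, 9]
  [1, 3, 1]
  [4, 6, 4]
λ(A) = 3/2

Enumerate directed cycles and compute their means (weight / length). Sample:
  cycle 0 → 0: weight = 3, length = 1, mean = 3/1 ≈ 3.000
  cycle 1 → 1: weight = 3, length = 1, mean = 3/1 ≈ 3.000
  cycle 2 → 2: weight = 4, length = 1, mean = 4/1 ≈ 4.000
  cycle 0 → 1 → 0: weight = 3, length = 2, mean = 3/2 ≈ 1.500
  cycle 0 → 2 → 0: weight = 13, length = 2, mean = 13/2 ≈ 6.500
  cycle 1 → 0 → 1: weight = 3, length = 2, mean = 3/2 ≈ 1.500
Minimum mean = 1.500, attained e.g. along the cycle 0 → 1 → 0 with weight 3 and length 2. So λ(A) = 3/2 = 3/2.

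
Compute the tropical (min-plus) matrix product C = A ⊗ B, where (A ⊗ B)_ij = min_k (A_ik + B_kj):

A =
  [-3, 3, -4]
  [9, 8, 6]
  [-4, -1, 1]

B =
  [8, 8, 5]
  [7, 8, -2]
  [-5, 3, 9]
A ⊗ B =
  [-9, -1, 1]
  [1, 9, 6]
  [-4, 4, -3]

Apply the min-plus product entry-by-entry:
  C[0][0] = min over k of (A[0][0] + B[0][0] = -3 + 8 = 5, A[0][1] + B[1][0] = 3 + 7 = 10, A[0][2] + B[2][0] = -4 + -5 = -9) = -9 (attained at k = 2)
  C[0][1] = min over k of (A[0][0] + B[0][1] = -3 + 8 = 5, A[0][1] + B[1][1] = 3 + 8 = 11, A[0][2] + B[2][1] = -4 + 3 = -1) = -1 (attained at k = 2)
  C[0][2] = min over k of (A[0][0] + B[0][2] = -3 + 5 = 2, A[0][1] + B[1][2] = 3 + -2 = 1, A[0][2] + B[2][2] = -4 + 9 = 5) = 1 (attained at k = 1)
  C[1][0] = min over k of (A[1][0] + B[0][0] = 9 + 8 = 17, A[1][1] + B[1][0] = 8 + 7 = 15, A[1][2] + B[2][0] = 6 + -5 = 1) = 1 (attained at k = 2)
  C[1][1] = min over k of (A[1][0] + B[0][1] = 9 + 8 = 17, A[1][1] + B[1][1] = 8 + 8 = 16, A[1][2] + B[2][1] = 6 + 3 = 9) = 9 (attained at k = 2)
  C[1][2] = min over k of (A[1][0] + B[0][2] = 9 + 5 = 14, A[1][1] + B[1][2] = 8 + -2 = 6, A[1][2] + B[2][2] = 6 + 9 = 15) = 6 (attained at k = 1)
  C[2][0] = min over k of (A[2][0] + B[0][0] = -4 + 8 = 4, A[2][1] + B[1][0] = -1 + 7 = 6, A[2][2] + B[2][0] = 1 + -5 = -4) = -4 (attained at k = 2)
  C[2][1] = min over k of (A[2][0] + B[0][1] = -4 + 8 = 4, A[2][1] + B[1][1] = -1 + 8 = 7, A[2][2] + B[2][1] = 1 + 3 = 4) = 4 (attained at k = 0)
  C[2][2] = min over k of (A[2][0] + B[0][2] = -4 + 5 = 1, A[2][1] + B[1][2] = -1 + -2 = -3, A[2][2] + B[2][2] = 1 + 9 = 10) = -3 (attained at k = 1)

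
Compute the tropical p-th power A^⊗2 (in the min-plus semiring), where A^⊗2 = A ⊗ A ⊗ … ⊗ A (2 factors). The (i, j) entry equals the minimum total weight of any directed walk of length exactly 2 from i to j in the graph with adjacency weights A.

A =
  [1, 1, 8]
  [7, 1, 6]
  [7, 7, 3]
A^⊗2 =
  [2, 2, 7]
  [8, 2, 7]
  [8, 8, 6]

Each entry (A^⊗2)_ij equals the minimum over all length-2 walks i = v_0 → v_1 → … → v_2 = j of Σ_t A[v_t][v_{t+1}]. For example, for (i, j) = (0, 2) we minimise over 3 possible intermediate vertex sequences; the minimum is 7, attained along the walk 0 → 1 → 2.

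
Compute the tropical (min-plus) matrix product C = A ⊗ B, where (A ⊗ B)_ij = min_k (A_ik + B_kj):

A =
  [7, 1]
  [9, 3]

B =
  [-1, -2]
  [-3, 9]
A ⊗ B =
  [-2, 5]
  [0, 7]

Apply the min-plus product entry-by-entry:
  C[0][0] = min over k of (A[0][0] + B[0][0] = 7 + -1 = 6, A[0][1] + B[1][0] = 1 + -3 = -2) = -2 (attained at k = 1)
  C[0][1] = min over k of (A[0][0] + B[0][1] = 7 + -2 = 5, A[0][1] + B[1][1] = 1 + 9 = 10) = 5 (attained at k = 0)
  C[1][0] = min over k of (A[1][0] + B[0][0] = 9 + -1 = 8, A[1][1] + B[1][0] = 3 + -3 = 0) = 0 (attained at k = 1)
  C[1][1] = min over k of (A[1][0] + B[0][1] = 9 + -2 = 7, A[1][1] + B[1][1] = 3 + 9 = 12) = 7 (attained at k = 0)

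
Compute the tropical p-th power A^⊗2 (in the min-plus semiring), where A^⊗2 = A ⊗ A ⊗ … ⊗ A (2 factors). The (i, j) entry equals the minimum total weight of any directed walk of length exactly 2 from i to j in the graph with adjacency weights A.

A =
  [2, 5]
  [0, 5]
A^⊗2 =
  [4, 7]
  [2, 5]

Each entry (A^⊗2)_ij equals the minimum over all length-2 walks i = v_0 → v_1 → … → v_2 = j of Σ_t A[v_t][v_{t+1}]. For example, for (i, j) = (0, 1) we minimise over 2 possible intermediate vertex sequences; the minimum is 7, attained along the walk 0 → 0 → 1.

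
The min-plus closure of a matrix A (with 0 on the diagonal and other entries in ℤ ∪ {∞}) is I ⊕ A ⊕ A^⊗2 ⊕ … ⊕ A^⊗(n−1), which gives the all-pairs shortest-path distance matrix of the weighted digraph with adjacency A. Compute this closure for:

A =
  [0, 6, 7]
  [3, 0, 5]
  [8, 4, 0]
Closure =
  [0, 6, 7]
  [3, 0, 5]
  [7, 4, 0]

This is the Floyd-Warshall all-pairs shortest-path computation. For each intermediate vertex k = 0, 1, …, 2, update dist[i][j] ← min(dist[i][j], dist[i][k] + dist[k][j]). The final matrix gives, for each (i, j), the minimum total weight of any directed path from i to j (possibly empty when i = j).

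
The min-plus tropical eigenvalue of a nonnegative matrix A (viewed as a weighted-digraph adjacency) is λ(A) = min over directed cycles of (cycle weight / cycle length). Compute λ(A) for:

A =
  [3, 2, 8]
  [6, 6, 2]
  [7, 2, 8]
λ(A) = 2

Enumerate directed cycles and compute their means (weight / length). Sample:
  cycle 0 → 0: weight = 3, length = 1, mean = 3/1 ≈ 3.000
  cycle 1 → 1: weight = 6, length = 1, mean = 6/1 ≈ 6.000
  cycle 2 → 2: weight = 8, length = 1, mean = 8/1 ≈ 8.000
  cycle 0 → 1 → 0: weight = 8, length = 2, mean = 8/2 ≈ 4.000
  cycle 0 → 2 → 0: weight = 15, length = 2, mean = 15/2 ≈ 7.500
  cycle 1 → 0 → 1: weight = 8, length = 2, mean = 8/2 ≈ 4.000
Minimum mean = 2.000, attained e.g. along the cycle 1 → 2 → 1 with weight 4 and length 2. So λ(A) = 4/2 = 2.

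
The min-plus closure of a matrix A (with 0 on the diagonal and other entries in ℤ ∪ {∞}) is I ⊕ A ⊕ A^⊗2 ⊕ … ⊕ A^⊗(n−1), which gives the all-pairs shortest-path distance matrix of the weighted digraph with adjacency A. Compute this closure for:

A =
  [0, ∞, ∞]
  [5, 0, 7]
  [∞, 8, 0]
Closure =
  [0, ∞, ∞]
  [5, 0, 7]
  [13, 8, 0]

This is the Floyd-Warshall all-pairs shortest-path computation. For each intermediate vertex k = 0, 1, …, 2, update dist[i][j] ← min(dist[i][j], dist[i][k] + dist[k][j]). The final matrix gives, for each (i, j), the minimum total weight of any directed path from i to j (possibly empty when i = j).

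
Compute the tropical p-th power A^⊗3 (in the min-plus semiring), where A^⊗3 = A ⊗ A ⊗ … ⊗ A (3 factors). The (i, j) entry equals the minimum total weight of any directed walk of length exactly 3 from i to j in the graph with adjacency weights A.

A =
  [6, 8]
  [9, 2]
A^⊗3 =
  [18, 12]
  [13, 6]

Each entry (A^⊗3)_ij equals the minimum over all length-3 walks i = v_0 → v_1 → … → v_3 = j of Σ_t A[v_t][v_{t+1}]. For example, for (i, j) = (0, 1) we minimise over 4 possible intermediate vertex sequences; the minimum is 12, attained along the walk 0 → 1 → 1 → 1.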